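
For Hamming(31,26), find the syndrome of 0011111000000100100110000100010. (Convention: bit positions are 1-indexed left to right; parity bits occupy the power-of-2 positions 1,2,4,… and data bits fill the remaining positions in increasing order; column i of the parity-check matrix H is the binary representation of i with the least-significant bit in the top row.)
Syndrome s = H · r^T (mod 2), r = 0011111000000100100110000100010:
  s[0] = (1010101010101010101010101010101)·(0011111000000100100110000100010) mod 2 = 0+0+1+0+1+0+1+0+0+0+0+0+0+0+0+0+1+0+0+0+1+0+0+0+0+0+0+0+0+0+0 mod 2 = 1
  s[1] = (0110011001100110011001100110011)·(0011111000000100100110000100010) mod 2 = 0+0+1+0+0+1+1+0+0+0+0+0+0+1+0+0+0+0+0+0+0+0+0+0+0+1+0+0+0+1+0 mod 2 = 0
  s[2] = (0001111000011110000111100001111)·(0011111000000100100110000100010) mod 2 = 0+0+0+1+1+1+1+0+0+0+0+0+0+1+0+0+0+0+0+1+1+0+0+0+0+0+0+0+0+1+0 mod 2 = 0
  s[3] = (0000000111111110000000011111111)·(0011111000000100100110000100010) mod 2 = 0+0+0+0+0+0+0+0+0+0+0+0+0+1+0+0+0+0+0+0+0+0+0+0+0+1+0+0+0+1+0 mod 2 = 1
  s[4] = (0000000000000001111111111111111)·(0011111000000100100110000100010) mod 2 = 0+0+0+0+0+0+0+0+0+0+0+0+0+0+0+0+1+0+0+1+1+0+0+0+0+1+0+0+0+1+0 mod 2 = 1
Syndrome = 10011
Non-zero syndrome: error at position 25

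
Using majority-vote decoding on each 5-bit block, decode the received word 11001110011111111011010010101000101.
Split into 5-bit blocks and majority-vote each:
  block 1 = 11001: 3 ones, 2 zeros → 1
  block 2 = 11001: 3 ones, 2 zeros → 1
  block 3 = 11111: 5 ones, 0 zeros → 1
  block 4 = 11011: 4 ones, 1 zeros → 1
  block 5 = 01001: 2 ones, 3 zeros → 0
  block 6 = 01010: 2 ones, 3 zeros → 0
  block 7 = 00101: 2 ones, 3 zeros → 0
Decoded = 1111000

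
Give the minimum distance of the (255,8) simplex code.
d_min = 128 (every nonzero codeword of the simplex code S_8 has weight 2^(r−1) = 128).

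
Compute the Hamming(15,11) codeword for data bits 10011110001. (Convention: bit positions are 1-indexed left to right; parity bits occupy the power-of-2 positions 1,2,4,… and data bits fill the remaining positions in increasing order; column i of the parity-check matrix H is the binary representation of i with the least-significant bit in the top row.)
Codeword c = d · G (mod 2), d = 10011110001:
  c[0] = d·G[:,0] = (10011110001)·(11011010101) mod 2 = 1+0+0+1+1+0+1+0+0+0+1 mod 2 = 1
  c[1] = d·G[:,1] = (10011110001)·(10110110011) mod 2 = 1+0+0+1+0+1+1+0+0+0+1 mod 2 = 1
  c[2] = d·G[:,2] = (10011110001)·(10000000000) mod 2 = 1+0+0+0+0+0+0+0+0+0+0 mod 2 = 1
  c[3] = d·G[:,3] = (10011110001)·(01110001111) mod 2 = 0+0+0+1+0+0+0+0+0+0+1 mod 2 = 0
  c[4] = d·G[:,4] = (10011110001)·(01000000000) mod 2 = 0+0+0+0+0+0+0+0+0+0+0 mod 2 = 0
  c[5] = d·G[:,5] = (10011110001)·(00100000000) mod 2 = 0+0+0+0+0+0+0+0+0+0+0 mod 2 = 0
  c[6] = d·G[:,6] = (10011110001)·(00010000000) mod 2 = 0+0+0+1+0+0+0+0+0+0+0 mod 2 = 1
  c[7] = d·G[:,7] = (10011110001)·(00001111111) mod 2 = 0+0+0+0+1+1+1+0+0+0+1 mod 2 = 0
  c[8] = d·G[:,8] = (10011110001)·(00001000000) mod 2 = 0+0+0+0+1+0+0+0+0+0+0 mod 2 = 1
  c[9] = d·G[:,9] = (10011110001)·(00000100000) mod 2 = 0+0+0+0+0+1+0+0+0+0+0 mod 2 = 1
  c[10] = d·G[:,10] = (10011110001)·(00000010000) mod 2 = 0+0+0+0+0+0+1+0+0+0+0 mod 2 = 1
  c[11] = d·G[:,11] = (10011110001)·(00000001000) mod 2 = 0+0+0+0+0+0+0+0+0+0+0 mod 2 = 0
  c[12] = d·G[:,12] = (10011110001)·(00000000100) mod 2 = 0+0+0+0+0+0+0+0+0+0+0 mod 2 = 0
  c[13] = d·G[:,13] = (10011110001)·(00000000010) mod 2 = 0+0+0+0+0+0+0+0+0+0+0 mod 2 = 0
  c[14] = d·G[:,14] = (10011110001)·(00000000001) mod 2 = 0+0+0+0+0+0+0+0+0+0+1 mod 2 = 1
Codeword = 111000101110001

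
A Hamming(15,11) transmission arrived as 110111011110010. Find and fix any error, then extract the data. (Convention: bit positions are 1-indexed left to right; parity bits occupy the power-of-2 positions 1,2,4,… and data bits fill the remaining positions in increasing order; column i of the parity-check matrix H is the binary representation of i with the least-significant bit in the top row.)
Syndrome s = H · r^T (mod 2), r = 110111011110010:
  s[0] = (101010101010101)·(110111011110010) mod 2 = 1+0+0+0+1+0+0+0+1+0+1+0+0+0+0 mod 2 = 0
  s[1] = (011001100110011)·(110111011110010) mod 2 = 0+1+0+0+0+1+0+0+0+1+1+0+0+1+0 mod 2 = 1
  s[2] = (000111100001111)·(110111011110010) mod 2 = 0+0+0+1+1+1+0+0+0+0+0+0+0+1+0 mod 2 = 0
  s[3] = (000000011111111)·(110111011110010) mod 2 = 0+0+0+0+0+0+0+1+1+1+1+0+0+1+0 mod 2 = 1
Syndrome = 0101
Column 10 of H equals this syndrome → error at bit 10 (1-indexed).
Flip bit 10: 110111011110010 → 110111011010010
Extract data bits at positions {3,5,6,7,9,10,11,12,13,14,15}: 01101010010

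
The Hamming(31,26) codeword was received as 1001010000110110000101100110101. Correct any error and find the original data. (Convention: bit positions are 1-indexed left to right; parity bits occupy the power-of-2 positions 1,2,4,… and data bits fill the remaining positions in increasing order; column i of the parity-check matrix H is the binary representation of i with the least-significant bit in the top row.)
Syndrome s = H · r^T (mod 2), r = 1001010000110110000101100110101:
  s[0] = (1010101010101010101010101010101)·(1001010000110110000101100110101) mod 2 = 1+0+0+0+0+0+0+0+0+0+1+0+0+0+1+0+0+0+0+0+0+0+1+0+0+0+1+0+1+0+1 mod 2 = 1
  s[1] = (0110011001100110011001100110011)·(1001010000110110000101100110101) mod 2 = 0+0+0+0+0+1+0+0+0+0+1+0+0+1+1+0+0+0+0+0+0+1+1+0+0+1+1+0+0+0+1 mod 2 = 1
  s[2] = (0001111000011110000111100001111)·(1001010000110110000101100110101) mod 2 = 0+0+0+1+0+1+0+0+0+0+0+1+0+1+1+0+0+0+0+1+0+1+1+0+0+0+0+0+1+0+1 mod 2 = 0
  s[3] = (0000000111111110000000011111111)·(1001010000110110000101100110101) mod 2 = 0+0+0+0+0+0+0+0+0+0+1+1+0+1+1+0+0+0+0+0+0+0+0+0+0+1+1+0+1+0+1 mod 2 = 0
  s[4] = (0000000000000001111111111111111)·(1001010000110110000101100110101) mod 2 = 0+0+0+0+0+0+0+0+0+0+0+0+0+0+0+0+0+0+0+1+0+1+1+0+0+1+1+0+1+0+1 mod 2 = 1
Syndrome = 11001
Column 19 of H equals this syndrome → error at bit 19 (1-indexed).
Flip bit 19: 1001010000110110000101100110101 → 1001010000110110001101100110101
Extract data bits at positions {3,5,6,7,9,10,11,12,13,14,15,17,18,19,20,21,22,23,24,25,26,27,28,29,30,31}: 00100011011001101100110101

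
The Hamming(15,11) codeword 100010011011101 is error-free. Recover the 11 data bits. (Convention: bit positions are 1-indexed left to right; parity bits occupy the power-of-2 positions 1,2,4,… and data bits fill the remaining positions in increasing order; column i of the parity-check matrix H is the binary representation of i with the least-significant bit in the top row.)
Parity bits occupy power-of-2 positions; data bits are at positions {3,5,6,7,9,10,11,12,13,14,15} (1-indexed).
Extract: c[3]=0 c[5]=1 c[6]=0 c[7]=0 c[9]=1 c[10]=0 c[11]=1 c[12]=1 c[13]=1 c[14]=0 c[15]=1
Data = 01001011101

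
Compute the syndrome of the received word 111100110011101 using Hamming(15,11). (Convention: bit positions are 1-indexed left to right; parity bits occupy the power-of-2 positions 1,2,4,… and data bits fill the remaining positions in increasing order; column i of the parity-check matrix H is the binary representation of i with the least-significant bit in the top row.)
Syndrome s = H · r^T (mod 2), r = 111100110011101:
  s[0] = (101010101010101)·(111100110011101) mod 2 = 1+0+1+0+0+0+1+0+0+0+1+0+1+0+1 mod 2 = 0
  s[1] = (011001100110011)·(111100110011101) mod 2 = 0+1+1+0+0+0+1+0+0+0+1+0+0+0+1 mod 2 = 1
  s[2] = (000111100001111)·(111100110011101) mod 2 = 0+0+0+1+0+0+1+0+0+0+0+1+1+0+1 mod 2 = 1
  s[3] = (000000011111111)·(111100110011101) mod 2 = 0+0+0+0+0+0+0+1+0+0+1+1+1+0+1 mod 2 = 1
Syndrome = 0111
Non-zero syndrome: error at position 14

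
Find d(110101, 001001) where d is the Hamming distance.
XOR = 111100, count of 1s = 4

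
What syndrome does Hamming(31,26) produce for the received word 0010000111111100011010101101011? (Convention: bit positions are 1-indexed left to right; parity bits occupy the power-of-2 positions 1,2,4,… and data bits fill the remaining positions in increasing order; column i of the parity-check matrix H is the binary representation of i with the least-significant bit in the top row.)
Syndrome s = H · r^T (mod 2), r = 0010000111111100011010101101011:
  s[0] = (1010101010101010101010101010101)·(0010000111111100011010101101011) mod 2 = 0+0+1+0+0+0+0+0+1+0+1+0+1+0+0+0+0+0+1+0+1+0+1+0+1+0+0+0+0+0+1 mod 2 = 1
  s[1] = (0110011001100110011001100110011)·(0010000111111100011010101101011) mod 2 = 0+0+1+0+0+0+0+0+0+1+1+0+0+1+0+0+0+1+1+0+0+0+1+0+0+1+0+0+0+1+1 mod 2 = 0
  s[2] = (0001111000011110000111100001111)·(0010000111111100011010101101011) mod 2 = 0+0+0+0+0+0+0+0+0+0+0+1+1+1+0+0+0+0+0+0+1+0+1+0+0+0+0+1+0+1+1 mod 2 = 0
  s[3] = (0000000111111110000000011111111)·(0010000111111100011010101101011) mod 2 = 0+0+0+0+0+0+0+1+1+1+1+1+1+1+0+0+0+0+0+0+0+0+0+0+1+1+0+1+0+1+1 mod 2 = 0
  s[4] = (0000000000000001111111111111111)·(0010000111111100011010101101011) mod 2 = 0+0+0+0+0+0+0+0+0+0+0+0+0+0+0+0+0+1+1+0+1+0+1+0+1+1+0+1+0+1+1 mod 2 = 1
Syndrome = 10001
Non-zero syndrome: error at position 17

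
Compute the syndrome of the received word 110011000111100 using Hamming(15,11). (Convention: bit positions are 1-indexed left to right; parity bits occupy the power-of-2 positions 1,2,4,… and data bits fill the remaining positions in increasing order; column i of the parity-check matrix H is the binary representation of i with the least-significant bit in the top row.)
Syndrome s = H · r^T (mod 2), r = 110011000111100:
  s[0] = (101010101010101)·(110011000111100) mod 2 = 1+0+0+0+1+0+0+0+0+0+1+0+1+0+0 mod 2 = 0
  s[1] = (011001100110011)·(110011000111100) mod 2 = 0+1+0+0+0+1+0+0+0+1+1+0+0+0+0 mod 2 = 0
  s[2] = (000111100001111)·(110011000111100) mod 2 = 0+0+0+0+1+1+0+0+0+0+0+1+1+0+0 mod 2 = 0
  s[3] = (000000011111111)·(110011000111100) mod 2 = 0+0+0+0+0+0+0+0+0+1+1+1+1+0+0 mod 2 = 0
Syndrome = 0000
s = 0: no error detected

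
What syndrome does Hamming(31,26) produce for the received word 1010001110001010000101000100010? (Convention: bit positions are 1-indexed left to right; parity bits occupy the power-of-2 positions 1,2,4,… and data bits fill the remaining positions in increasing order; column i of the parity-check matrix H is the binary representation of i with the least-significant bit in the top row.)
Syndrome s = H · r^T (mod 2), r = 1010001110001010000101000100010:
  s[0] = (1010101010101010101010101010101)·(1010001110001010000101000100010) mod 2 = 1+0+1+0+0+0+1+0+1+0+0+0+1+0+1+0+0+0+0+0+0+0+0+0+0+0+0+0+0+0+0 mod 2 = 0
  s[1] = (0110011001100110011001100110011)·(1010001110001010000101000100010) mod 2 = 0+0+1+0+0+0+1+0+0+0+0+0+0+0+1+0+0+0+0+0+0+1+0+0+0+1+0+0+0+1+0 mod 2 = 0
  s[2] = (0001111000011110000111100001111)·(1010001110001010000101000100010) mod 2 = 0+0+0+0+0+0+1+0+0+0+0+0+1+0+1+0+0+0+0+1+0+1+0+0+0+0+0+0+0+1+0 mod 2 = 0
  s[3] = (0000000111111110000000011111111)·(1010001110001010000101000100010) mod 2 = 0+0+0+0+0+0+0+1+1+0+0+0+1+0+1+0+0+0+0+0+0+0+0+0+0+1+0+0+0+1+0 mod 2 = 0
  s[4] = (0000000000000001111111111111111)·(1010001110001010000101000100010) mod 2 = 0+0+0+0+0+0+0+0+0+0+0+0+0+0+0+0+0+0+0+1+0+1+0+0+0+1+0+0+0+1+0 mod 2 = 0
Syndrome = 00000
s = 0: no error detected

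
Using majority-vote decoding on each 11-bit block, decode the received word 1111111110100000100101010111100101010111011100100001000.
Split into 11-bit blocks and majority-vote each:
  block 1 = 11111111101: 10 ones, 1 zeros → 1
  block 2 = 00000100101: 3 ones, 8 zeros → 0
  block 3 = 01011110010: 6 ones, 5 zeros → 1
  block 4 = 10101110111: 8 ones, 3 zeros → 1
  block 5 = 00100001000: 2 ones, 9 zeros → 0
Decoded = 10110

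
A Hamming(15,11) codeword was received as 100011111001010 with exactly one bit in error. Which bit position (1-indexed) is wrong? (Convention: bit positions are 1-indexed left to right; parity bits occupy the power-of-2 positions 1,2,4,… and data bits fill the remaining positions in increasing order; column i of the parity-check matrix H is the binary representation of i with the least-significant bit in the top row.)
Syndrome s = H · r^T (mod 2), r = 100011111001010:
  s[0] = (101010101010101)·(100011111001010) mod 2 = 1+0+0+0+1+0+1+0+1+0+0+0+0+0+0 mod 2 = 0
  s[1] = (011001100110011)·(100011111001010) mod 2 = 0+0+0+0+0+1+1+0+0+0+0+0+0+1+0 mod 2 = 1
  s[2] = (000111100001111)·(100011111001010) mod 2 = 0+0+0+0+1+1+1+0+0+0+0+1+0+1+0 mod 2 = 1
  s[3] = (000000011111111)·(100011111001010) mod 2 = 0+0+0+0+0+0+0+1+1+0+0+1+0+1+0 mod 2 = 0
Syndrome = 0110
Column i of H is the binary representation of i, so the syndrome is the binary index of the flipped bit.
Read s = 0110 with s[0] as LSB: 0·2^0 + 1·2^1 + 1·2^2 + 0·2^3 = 6.
Error is at bit position 6.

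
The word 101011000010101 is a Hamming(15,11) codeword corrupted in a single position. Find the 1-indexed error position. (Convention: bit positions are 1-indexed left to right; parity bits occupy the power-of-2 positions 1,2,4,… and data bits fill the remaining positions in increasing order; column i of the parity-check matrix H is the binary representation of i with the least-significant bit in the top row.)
Syndrome s = H · r^T (mod 2), r = 101011000010101:
  s[0] = (101010101010101)·(101011000010101) mod 2 = 1+0+1+0+1+0+0+0+0+0+1+0+1+0+1 mod 2 = 0
  s[1] = (011001100110011)·(101011000010101) mod 2 = 0+0+1+0+0+1+0+0+0+0+1+0+0+0+1 mod 2 = 0
  s[2] = (000111100001111)·(101011000010101) mod 2 = 0+0+0+0+1+1+0+0+0+0+0+0+1+0+1 mod 2 = 0
  s[3] = (000000011111111)·(101011000010101) mod 2 = 0+0+0+0+0+0+0+0+0+0+1+0+1+0+1 mod 2 = 1
Syndrome = 0001
Column i of H is the binary representation of i, so the syndrome is the binary index of the flipped bit.
Read s = 0001 with s[0] as LSB: 0·2^0 + 0·2^1 + 0·2^2 + 1·2^3 = 8.
Error is at bit position 8.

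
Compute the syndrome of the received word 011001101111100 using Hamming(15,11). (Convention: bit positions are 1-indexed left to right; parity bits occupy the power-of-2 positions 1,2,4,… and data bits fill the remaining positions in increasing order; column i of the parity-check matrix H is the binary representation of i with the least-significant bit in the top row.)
Syndrome s = H · r^T (mod 2), r = 011001101111100:
  s[0] = (101010101010101)·(011001101111100) mod 2 = 0+0+1+0+0+0+1+0+1+0+1+0+1+0+0 mod 2 = 1
  s[1] = (011001100110011)·(011001101111100) mod 2 = 0+1+1+0+0+1+1+0+0+1+1+0+0+0+0 mod 2 = 0
  s[2] = (000111100001111)·(011001101111100) mod 2 = 0+0+0+0+0+1+1+0+0+0+0+1+1+0+0 mod 2 = 0
  s[3] = (000000011111111)·(011001101111100) mod 2 = 0+0+0+0+0+0+0+0+1+1+1+1+1+0+0 mod 2 = 1
Syndrome = 1001
Non-zero syndrome: error at position 9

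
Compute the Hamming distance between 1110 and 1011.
XOR = 0101, count of 1s = 2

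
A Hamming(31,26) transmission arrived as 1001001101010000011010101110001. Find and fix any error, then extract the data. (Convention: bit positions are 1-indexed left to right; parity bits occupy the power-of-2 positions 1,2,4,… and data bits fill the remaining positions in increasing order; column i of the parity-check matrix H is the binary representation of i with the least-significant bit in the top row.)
Syndrome s = H · r^T (mod 2), r = 1001001101010000011010101110001:
  s[0] = (1010101010101010101010101010101)·(1001001101010000011010101110001) mod 2 = 1+0+0+0+0+0+1+0+0+0+0+0+0+0+0+0+0+0+1+0+1+0+1+0+1+0+1+0+0+0+1 mod 2 = 0
  s[1] = (0110011001100110011001100110011)·(1001001101010000011010101110001) mod 2 = 0+0+0+0+0+0+1+0+0+1+0+0+0+0+0+0+0+1+1+0+0+0+1+0+0+1+1+0+0+0+1 mod 2 = 0
  s[2] = (0001111000011110000111100001111)·(1001001101010000011010101110001) mod 2 = 0+0+0+1+0+0+1+0+0+0+0+1+0+0+0+0+0+0+0+0+1+0+1+0+0+0+0+0+0+0+1 mod 2 = 0
  s[3] = (0000000111111110000000011111111)·(1001001101010000011010101110001) mod 2 = 0+0+0+0+0+0+0+1+0+1+0+1+0+0+0+0+0+0+0+0+0+0+0+0+1+1+1+0+0+0+1 mod 2 = 1
  s[4] = (0000000000000001111111111111111)·(1001001101010000011010101110001) mod 2 = 0+0+0+0+0+0+0+0+0+0+0+0+0+0+0+0+0+1+1+0+1+0+1+0+1+1+1+0+0+0+1 mod 2 = 0
Syndrome = 00010
Column 8 of H equals this syndrome → error at bit 8 (1-indexed).
Flip bit 8: 1001001101010000011010101110001 → 1001001001010000011010101110001
Extract data bits at positions {3,5,6,7,9,10,11,12,13,14,15,17,18,19,20,21,22,23,24,25,26,27,28,29,30,31}: 00010101000011010101110001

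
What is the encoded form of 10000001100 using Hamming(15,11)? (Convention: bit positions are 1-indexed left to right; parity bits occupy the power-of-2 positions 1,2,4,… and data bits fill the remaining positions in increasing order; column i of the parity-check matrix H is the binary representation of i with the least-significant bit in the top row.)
Codeword c = d · G (mod 2), d = 10000001100:
  c[0] = d·G[:,0] = (10000001100)·(11011010101) mod 2 = 1+0+0+0+0+0+0+0+1+0+0 mod 2 = 0
  c[1] = d·G[:,1] = (10000001100)·(10110110011) mod 2 = 1+0+0+0+0+0+0+0+0+0+0 mod 2 = 1
  c[2] = d·G[:,2] = (10000001100)·(10000000000) mod 2 = 1+0+0+0+0+0+0+0+0+0+0 mod 2 = 1
  c[3] = d·G[:,3] = (10000001100)·(01110001111) mod 2 = 0+0+0+0+0+0+0+1+1+0+0 mod 2 = 0
  c[4] = d·G[:,4] = (10000001100)·(01000000000) mod 2 = 0+0+0+0+0+0+0+0+0+0+0 mod 2 = 0
  c[5] = d·G[:,5] = (10000001100)·(00100000000) mod 2 = 0+0+0+0+0+0+0+0+0+0+0 mod 2 = 0
  c[6] = d·G[:,6] = (10000001100)·(00010000000) mod 2 = 0+0+0+0+0+0+0+0+0+0+0 mod 2 = 0
  c[7] = d·G[:,7] = (10000001100)·(00001111111) mod 2 = 0+0+0+0+0+0+0+1+1+0+0 mod 2 = 0
  c[8] = d·G[:,8] = (10000001100)·(00001000000) mod 2 = 0+0+0+0+0+0+0+0+0+0+0 mod 2 = 0
  c[9] = d·G[:,9] = (10000001100)·(00000100000) mod 2 = 0+0+0+0+0+0+0+0+0+0+0 mod 2 = 0
  c[10] = d·G[:,10] = (10000001100)·(00000010000) mod 2 = 0+0+0+0+0+0+0+0+0+0+0 mod 2 = 0
  c[11] = d·G[:,11] = (10000001100)·(00000001000) mod 2 = 0+0+0+0+0+0+0+1+0+0+0 mod 2 = 1
  c[12] = d·G[:,12] = (10000001100)·(00000000100) mod 2 = 0+0+0+0+0+0+0+0+1+0+0 mod 2 = 1
  c[13] = d·G[:,13] = (10000001100)·(00000000010) mod 2 = 0+0+0+0+0+0+0+0+0+0+0 mod 2 = 0
  c[14] = d·G[:,14] = (10000001100)·(00000000001) mod 2 = 0+0+0+0+0+0+0+0+0+0+0 mod 2 = 0
Codeword = 011000000001100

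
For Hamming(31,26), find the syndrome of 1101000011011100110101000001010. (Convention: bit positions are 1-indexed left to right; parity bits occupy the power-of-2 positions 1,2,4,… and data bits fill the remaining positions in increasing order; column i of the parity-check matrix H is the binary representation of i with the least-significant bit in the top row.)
Syndrome s = H · r^T (mod 2), r = 1101000011011100110101000001010:
  s[0] = (1010101010101010101010101010101)·(1101000011011100110101000001010) mod 2 = 1+0+0+0+0+0+0+0+1+0+0+0+1+0+0+0+1+0+0+0+0+0+0+0+0+0+0+0+0+0+0 mod 2 = 0
  s[1] = (0110011001100110011001100110011)·(1101000011011100110101000001010) mod 2 = 0+1+0+0+0+0+0+0+0+1+0+0+0+1+0+0+0+1+0+0+0+1+0+0+0+0+0+0+0+1+0 mod 2 = 0
  s[2] = (0001111000011110000111100001111)·(1101000011011100110101000001010) mod 2 = 0+0+0+1+0+0+0+0+0+0+0+1+1+1+0+0+0+0+0+1+0+1+0+0+0+0+0+1+0+1+0 mod 2 = 0
  s[3] = (0000000111111110000000011111111)·(1101000011011100110101000001010) mod 2 = 0+0+0+0+0+0+0+0+1+1+0+1+1+1+0+0+0+0+0+0+0+0+0+0+0+0+0+1+0+1+0 mod 2 = 1
  s[4] = (0000000000000001111111111111111)·(1101000011011100110101000001010) mod 2 = 0+0+0+0+0+0+0+0+0+0+0+0+0+0+0+0+1+1+0+1+0+1+0+0+0+0+0+1+0+1+0 mod 2 = 0
Syndrome = 00010
Non-zero syndrome: error at position 8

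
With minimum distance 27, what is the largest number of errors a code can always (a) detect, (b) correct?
(a) Detection requires d_min ≥ e+1, so e ≤ d_min − 1 = 26.
(b) Correction requires d_min ≥ 2t+1, so t ≤ ⌊(d_min − 1)/2⌋ = ⌊26/2⌋ = 13.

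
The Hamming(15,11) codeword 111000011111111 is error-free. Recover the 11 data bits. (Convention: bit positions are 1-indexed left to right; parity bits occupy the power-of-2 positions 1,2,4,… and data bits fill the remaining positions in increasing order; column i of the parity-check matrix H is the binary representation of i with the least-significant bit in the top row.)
Parity bits occupy power-of-2 positions; data bits are at positions {3,5,6,7,9,10,11,12,13,14,15} (1-indexed).
Extract: c[3]=1 c[5]=0 c[6]=0 c[7]=0 c[9]=1 c[10]=1 c[11]=1 c[12]=1 c[13]=1 c[14]=1 c[15]=1
Data = 10001111111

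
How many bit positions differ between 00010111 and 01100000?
XOR = 01110111, count of 1s = 6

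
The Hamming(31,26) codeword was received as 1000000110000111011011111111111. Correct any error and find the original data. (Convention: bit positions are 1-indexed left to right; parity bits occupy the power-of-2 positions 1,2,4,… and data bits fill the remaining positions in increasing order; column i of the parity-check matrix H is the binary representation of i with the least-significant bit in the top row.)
Syndrome s = H · r^T (mod 2), r = 1000000110000111011011111111111:
  s[0] = (1010101010101010101010101010101)·(1000000110000111011011111111111) mod 2 = 1+0+0+0+0+0+0+0+1+0+0+0+0+0+1+0+0+0+1+0+1+0+1+0+1+0+1+0+1+0+1 mod 2 = 0
  s[1] = (0110011001100110011001100110011)·(1000000110000111011011111111111) mod 2 = 0+0+0+0+0+0+0+0+0+0+0+0+0+1+1+0+0+1+1+0+0+1+1+0+0+1+1+0+0+1+1 mod 2 = 0
  s[2] = (0001111000011110000111100001111)·(1000000110000111011011111111111) mod 2 = 0+0+0+0+0+0+0+0+0+0+0+0+0+1+1+0+0+0+0+0+1+1+1+0+0+0+0+1+1+1+1 mod 2 = 1
  s[3] = (0000000111111110000000011111111)·(1000000110000111011011111111111) mod 2 = 0+0+0+0+0+0+0+1+1+0+0+0+0+1+1+0+0+0+0+0+0+0+0+1+1+1+1+1+1+1+1 mod 2 = 0
  s[4] = (0000000000000001111111111111111)·(1000000110000111011011111111111) mod 2 = 0+0+0+0+0+0+0+0+0+0+0+0+0+0+0+1+0+1+1+0+1+1+1+1+1+1+1+1+1+1+1 mod 2 = 0
Syndrome = 00100
Column 4 of H equals this syndrome → error at bit 4 (1-indexed).
Flip bit 4: 1000000110000111011011111111111 → 1001000110000111011011111111111
Extract data bits at positions {3,5,6,7,9,10,11,12,13,14,15,17,18,19,20,21,22,23,24,25,26,27,28,29,30,31}: 00001000011011011111111111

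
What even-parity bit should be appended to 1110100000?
Sum of data bits: 1+1+1+0+1+0+0+0+0+0 = 4.
4 mod 2 = 0, so parity bit = 0.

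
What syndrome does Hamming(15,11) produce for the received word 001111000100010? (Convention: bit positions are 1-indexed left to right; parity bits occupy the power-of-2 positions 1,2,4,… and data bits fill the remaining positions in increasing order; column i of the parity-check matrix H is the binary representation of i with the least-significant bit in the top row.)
Syndrome s = H · r^T (mod 2), r = 001111000100010:
  s[0] = (101010101010101)·(001111000100010) mod 2 = 0+0+1+0+1+0+0+0+0+0+0+0+0+0+0 mod 2 = 0
  s[1] = (011001100110011)·(001111000100010) mod 2 = 0+0+1+0+0+1+0+0+0+1+0+0+0+1+0 mod 2 = 0
  s[2] = (000111100001111)·(001111000100010) mod 2 = 0+0+0+1+1+1+0+0+0+0+0+0+0+1+0 mod 2 = 0
  s[3] = (000000011111111)·(001111000100010) mod 2 = 0+0+0+0+0+0+0+0+0+1+0+0+0+1+0 mod 2 = 0
Syndrome = 0000
s = 0: no error detected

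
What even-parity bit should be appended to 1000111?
Sum of data bits: 1+0+0+0+1+1+1 = 4.
4 mod 2 = 0, so parity bit = 0.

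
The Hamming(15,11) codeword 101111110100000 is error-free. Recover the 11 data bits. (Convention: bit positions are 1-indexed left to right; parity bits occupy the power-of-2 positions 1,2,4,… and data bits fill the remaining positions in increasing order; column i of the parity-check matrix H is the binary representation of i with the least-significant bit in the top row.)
Parity bits occupy power-of-2 positions; data bits are at positions {3,5,6,7,9,10,11,12,13,14,15} (1-indexed).
Extract: c[3]=1 c[5]=1 c[6]=1 c[7]=1 c[9]=0 c[10]=1 c[11]=0 c[12]=0 c[13]=0 c[14]=0 c[15]=0
Data = 11110100000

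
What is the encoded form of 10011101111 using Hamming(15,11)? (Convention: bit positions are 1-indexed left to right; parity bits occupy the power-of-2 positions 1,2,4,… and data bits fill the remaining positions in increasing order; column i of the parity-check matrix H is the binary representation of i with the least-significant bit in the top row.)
Codeword c = d · G (mod 2), d = 10011101111:
  c[0] = d·G[:,0] = (10011101111)·(11011010101) mod 2 = 1+0+0+1+1+0+0+0+1+0+1 mod 2 = 1
  c[1] = d·G[:,1] = (10011101111)·(10110110011) mod 2 = 1+0+0+1+0+1+0+0+0+1+1 mod 2 = 1
  c[2] = d·G[:,2] = (10011101111)·(10000000000) mod 2 = 1+0+0+0+0+0+0+0+0+0+0 mod 2 = 1
  c[3] = d·G[:,3] = (10011101111)·(01110001111) mod 2 = 0+0+0+1+0+0+0+1+1+1+1 mod 2 = 1
  c[4] = d·G[:,4] = (10011101111)·(01000000000) mod 2 = 0+0+0+0+0+0+0+0+0+0+0 mod 2 = 0
  c[5] = d·G[:,5] = (10011101111)·(00100000000) mod 2 = 0+0+0+0+0+0+0+0+0+0+0 mod 2 = 0
  c[6] = d·G[:,6] = (10011101111)·(00010000000) mod 2 = 0+0+0+1+0+0+0+0+0+0+0 mod 2 = 1
  c[7] = d·G[:,7] = (10011101111)·(00001111111) mod 2 = 0+0+0+0+1+1+0+1+1+1+1 mod 2 = 0
  c[8] = d·G[:,8] = (10011101111)·(00001000000) mod 2 = 0+0+0+0+1+0+0+0+0+0+0 mod 2 = 1
  c[9] = d·G[:,9] = (10011101111)·(00000100000) mod 2 = 0+0+0+0+0+1+0+0+0+0+0 mod 2 = 1
  c[10] = d·G[:,10] = (10011101111)·(00000010000) mod 2 = 0+0+0+0+0+0+0+0+0+0+0 mod 2 = 0
  c[11] = d·G[:,11] = (10011101111)·(00000001000) mod 2 = 0+0+0+0+0+0+0+1+0+0+0 mod 2 = 1
  c[12] = d·G[:,12] = (10011101111)·(00000000100) mod 2 = 0+0+0+0+0+0+0+0+1+0+0 mod 2 = 1
  c[13] = d·G[:,13] = (10011101111)·(00000000010) mod 2 = 0+0+0+0+0+0+0+0+0+1+0 mod 2 = 1
  c[14] = d·G[:,14] = (10011101111)·(00000000001) mod 2 = 0+0+0+0+0+0+0+0+0+0+1 mod 2 = 1
Codeword = 111100101101111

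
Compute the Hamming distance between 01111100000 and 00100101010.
XOR = 01011001010, count of 1s = 5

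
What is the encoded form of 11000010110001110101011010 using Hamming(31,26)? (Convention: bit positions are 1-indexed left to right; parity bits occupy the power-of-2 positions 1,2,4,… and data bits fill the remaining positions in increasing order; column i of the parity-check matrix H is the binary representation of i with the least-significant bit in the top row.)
Codeword c = d · G (mod 2), d = 11000010110001110101011010:
  c[0] = d·G[:,0] = (11000010110001110101011010)·(11011010101101010101010101) mod 2 = 1+1+0+0+0+0+1+0+1+0+0+0+0+1+0+1+0+1+0+1+0+1+0+0+0+0 mod 2 = 1
  c[1] = d·G[:,1] = (11000010110001110101011010)·(10110110011011001100110011) mod 2 = 1+0+0+0+0+0+1+0+0+1+0+0+0+1+0+0+0+1+0+0+0+1+0+0+1+0 mod 2 = 1
  c[2] = d·G[:,2] = (11000010110001110101011010)·(10000000000000000000000000) mod 2 = 1+0+0+0+0+0+0+0+0+0+0+0+0+0+0+0+0+0+0+0+0+0+0+0+0+0 mod 2 = 1
  c[3] = d·G[:,3] = (11000010110001110101011010)·(01110001111000111100001111) mod 2 = 0+1+0+0+0+0+0+0+1+1+0+0+0+0+1+1+0+1+0+0+0+0+1+0+1+0 mod 2 = 0
  c[4] = d·G[:,4] = (11000010110001110101011010)·(01000000000000000000000000) mod 2 = 0+1+0+0+0+0+0+0+0+0+0+0+0+0+0+0+0+0+0+0+0+0+0+0+0+0 mod 2 = 1
  c[5] = d·G[:,5] = (11000010110001110101011010)·(00100000000000000000000000) mod 2 = 0+0+0+0+0+0+0+0+0+0+0+0+0+0+0+0+0+0+0+0+0+0+0+0+0+0 mod 2 = 0
  c[6] = d·G[:,6] = (11000010110001110101011010)·(00010000000000000000000000) mod 2 = 0+0+0+0+0+0+0+0+0+0+0+0+0+0+0+0+0+0+0+0+0+0+0+0+0+0 mod 2 = 0
  c[7] = d·G[:,7] = (11000010110001110101011010)·(00001111111000000011111111) mod 2 = 0+0+0+0+0+0+1+0+1+1+0+0+0+0+0+0+0+0+0+1+0+1+1+0+1+0 mod 2 = 1
  c[8] = d·G[:,8] = (11000010110001110101011010)·(00001000000000000000000000) mod 2 = 0+0+0+0+0+0+0+0+0+0+0+0+0+0+0+0+0+0+0+0+0+0+0+0+0+0 mod 2 = 0
  c[9] = d·G[:,9] = (11000010110001110101011010)·(00000100000000000000000000) mod 2 = 0+0+0+0+0+0+0+0+0+0+0+0+0+0+0+0+0+0+0+0+0+0+0+0+0+0 mod 2 = 0
  c[10] = d·G[:,10] = (11000010110001110101011010)·(00000010000000000000000000) mod 2 = 0+0+0+0+0+0+1+0+0+0+0+0+0+0+0+0+0+0+0+0+0+0+0+0+0+0 mod 2 = 1
  c[11] = d·G[:,11] = (11000010110001110101011010)·(00000001000000000000000000) mod 2 = 0+0+0+0+0+0+0+0+0+0+0+0+0+0+0+0+0+0+0+0+0+0+0+0+0+0 mod 2 = 0
  c[12] = d·G[:,12] = (11000010110001110101011010)·(00000000100000000000000000) mod 2 = 0+0+0+0+0+0+0+0+1+0+0+0+0+0+0+0+0+0+0+0+0+0+0+0+0+0 mod 2 = 1
  c[13] = d·G[:,13] = (11000010110001110101011010)·(00000000010000000000000000) mod 2 = 0+0+0+0+0+0+0+0+0+1+0+0+0+0+0+0+0+0+0+0+0+0+0+0+0+0 mod 2 = 1
  c[14] = d·G[:,14] = (11000010110001110101011010)·(00000000001000000000000000) mod 2 = 0+0+0+0+0+0+0+0+0+0+0+0+0+0+0+0+0+0+0+0+0+0+0+0+0+0 mod 2 = 0
  c[15] = d·G[:,15] = (11000010110001110101011010)·(00000000000111111111111111) mod 2 = 0+0+0+0+0+0+0+0+0+0+0+0+0+1+1+1+0+1+0+1+0+1+1+0+1+0 mod 2 = 0
  c[16] = d·G[:,16] = (11000010110001110101011010)·(00000000000100000000000000) mod 2 = 0+0+0+0+0+0+0+0+0+0+0+0+0+0+0+0+0+0+0+0+0+0+0+0+0+0 mod 2 = 0
  c[17] = d·G[:,17] = (11000010110001110101011010)·(00000000000010000000000000) mod 2 = 0+0+0+0+0+0+0+0+0+0+0+0+0+0+0+0+0+0+0+0+0+0+0+0+0+0 mod 2 = 0
  c[18] = d·G[:,18] = (11000010110001110101011010)·(00000000000001000000000000) mod 2 = 0+0+0+0+0+0+0+0+0+0+0+0+0+1+0+0+0+0+0+0+0+0+0+0+0+0 mod 2 = 1
  c[19] = d·G[:,19] = (11000010110001110101011010)·(00000000000000100000000000) mod 2 = 0+0+0+0+0+0+0+0+0+0+0+0+0+0+1+0+0+0+0+0+0+0+0+0+0+0 mod 2 = 1
  c[20] = d·G[:,20] = (11000010110001110101011010)·(00000000000000010000000000) mod 2 = 0+0+0+0+0+0+0+0+0+0+0+0+0+0+0+1+0+0+0+0+0+0+0+0+0+0 mod 2 = 1
  c[21] = d·G[:,21] = (11000010110001110101011010)·(00000000000000001000000000) mod 2 = 0+0+0+0+0+0+0+0+0+0+0+0+0+0+0+0+0+0+0+0+0+0+0+0+0+0 mod 2 = 0
  c[22] = d·G[:,22] = (11000010110001110101011010)·(00000000000000000100000000) mod 2 = 0+0+0+0+0+0+0+0+0+0+0+0+0+0+0+0+0+1+0+0+0+0+0+0+0+0 mod 2 = 1
  c[23] = d·G[:,23] = (11000010110001110101011010)·(00000000000000000010000000) mod 2 = 0+0+0+0+0+0+0+0+0+0+0+0+0+0+0+0+0+0+0+0+0+0+0+0+0+0 mod 2 = 0
  c[24] = d·G[:,24] = (11000010110001110101011010)·(00000000000000000001000000) mod 2 = 0+0+0+0+0+0+0+0+0+0+0+0+0+0+0+0+0+0+0+1+0+0+0+0+0+0 mod 2 = 1
  c[25] = d·G[:,25] = (11000010110001110101011010)·(00000000000000000000100000) mod 2 = 0+0+0+0+0+0+0+0+0+0+0+0+0+0+0+0+0+0+0+0+0+0+0+0+0+0 mod 2 = 0
  c[26] = d·G[:,26] = (11000010110001110101011010)·(00000000000000000000010000) mod 2 = 0+0+0+0+0+0+0+0+0+0+0+0+0+0+0+0+0+0+0+0+0+1+0+0+0+0 mod 2 = 1
  c[27] = d·G[:,27] = (11000010110001110101011010)·(00000000000000000000001000) mod 2 = 0+0+0+0+0+0+0+0+0+0+0+0+0+0+0+0+0+0+0+0+0+0+1+0+0+0 mod 2 = 1
  c[28] = d·G[:,28] = (11000010110001110101011010)·(00000000000000000000000100) mod 2 = 0+0+0+0+0+0+0+0+0+0+0+0+0+0+0+0+0+0+0+0+0+0+0+0+0+0 mod 2 = 0
  c[29] = d·G[:,29] = (11000010110001110101011010)·(00000000000000000000000010) mod 2 = 0+0+0+0+0+0+0+0+0+0+0+0+0+0+0+0+0+0+0+0+0+0+0+0+1+0 mod 2 = 1
  c[30] = d·G[:,30] = (11000010110001110101011010)·(00000000000000000000000001) mod 2 = 0+0+0+0+0+0+0+0+0+0+0+0+0+0+0+0+0+0+0+0+0+0+0+0+0+0 mod 2 = 0
Codeword = 1110100100101100001110101011010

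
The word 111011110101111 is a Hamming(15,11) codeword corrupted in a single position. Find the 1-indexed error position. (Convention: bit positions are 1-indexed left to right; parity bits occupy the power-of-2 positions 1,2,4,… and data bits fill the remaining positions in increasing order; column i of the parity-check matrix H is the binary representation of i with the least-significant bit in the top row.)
Syndrome s = H · r^T (mod 2), r = 111011110101111:
  s[0] = (101010101010101)·(111011110101111) mod 2 = 1+0+1+0+1+0+1+0+0+0+0+0+1+0+1 mod 2 = 0
  s[1] = (011001100110011)·(111011110101111) mod 2 = 0+1+1+0+0+1+1+0+0+1+0+0+0+1+1 mod 2 = 1
  s[2] = (000111100001111)·(111011110101111) mod 2 = 0+0+0+0+1+1+1+0+0+0+0+1+1+1+1 mod 2 = 1
  s[3] = (000000011111111)·(111011110101111) mod 2 = 0+0+0+0+0+0+0+1+0+1+0+1+1+1+1 mod 2 = 0
Syndrome = 0110
Column i of H is the binary representation of i, so the syndrome is the binary index of the flipped bit.
Read s = 0110 with s[0] as LSB: 0·2^0 + 1·2^1 + 1·2^2 + 0·2^3 = 6.
Error is at bit position 6.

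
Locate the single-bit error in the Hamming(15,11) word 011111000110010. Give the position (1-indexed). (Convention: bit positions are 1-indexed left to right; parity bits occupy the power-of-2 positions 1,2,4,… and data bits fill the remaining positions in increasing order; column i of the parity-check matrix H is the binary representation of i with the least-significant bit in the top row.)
Syndrome s = H · r^T (mod 2), r = 011111000110010:
  s[0] = (101010101010101)·(011111000110010) mod 2 = 0+0+1+0+1+0+0+0+0+0+1+0+0+0+0 mod 2 = 1
  s[1] = (011001100110011)·(011111000110010) mod 2 = 0+1+1+0+0+1+0+0+0+1+1+0+0+1+0 mod 2 = 0
  s[2] = (000111100001111)·(011111000110010) mod 2 = 0+0+0+1+1+1+0+0+0+0+0+0+0+1+0 mod 2 = 0
  s[3] = (000000011111111)·(011111000110010) mod 2 = 0+0+0+0+0+0+0+0+0+1+1+0+0+1+0 mod 2 = 1
Syndrome = 1001
Column i of H is the binary representation of i, so the syndrome is the binary index of the flipped bit.
Read s = 1001 with s[0] as LSB: 1·2^0 + 0·2^1 + 0·2^2 + 1·2^3 = 9.
Error is at bit position 9.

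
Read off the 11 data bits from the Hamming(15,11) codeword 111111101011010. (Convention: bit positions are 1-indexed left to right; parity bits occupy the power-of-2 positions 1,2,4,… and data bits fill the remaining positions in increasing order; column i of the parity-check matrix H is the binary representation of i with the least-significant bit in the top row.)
Parity bits occupy power-of-2 positions; data bits are at positions {3,5,6,7,9,10,11,12,13,14,15} (1-indexed).
Extract: c[3]=1 c[5]=1 c[6]=1 c[7]=1 c[9]=1 c[10]=0 c[11]=1 c[12]=1 c[13]=0 c[14]=1 c[15]=0
Data = 11111011010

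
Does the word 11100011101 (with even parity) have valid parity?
Sum of all bits: 1+1+1+0+0+0+1+1+1+0+1 = 7; 7 mod 2 = 1. Result is 1 → parity error detected.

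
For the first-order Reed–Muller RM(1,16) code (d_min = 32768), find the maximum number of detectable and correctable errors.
Detection only: up to d_min − 1 = 32767 errors.
Correction: up to ⌊(d_min − 1)/2⌋ = ⌊32767/2⌋ = 16383 errors.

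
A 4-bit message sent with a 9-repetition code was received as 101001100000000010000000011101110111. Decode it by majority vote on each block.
Split into 9-bit blocks and majority-vote each:
  block 1 = 101001100: 4 ones, 5 zeros → 0
  block 2 = 000000010: 1 ones, 8 zeros → 0
  block 3 = 000000011: 2 ones, 7 zeros → 0
  block 4 = 101110111: 7 ones, 2 zeros → 1
Decoded = 0001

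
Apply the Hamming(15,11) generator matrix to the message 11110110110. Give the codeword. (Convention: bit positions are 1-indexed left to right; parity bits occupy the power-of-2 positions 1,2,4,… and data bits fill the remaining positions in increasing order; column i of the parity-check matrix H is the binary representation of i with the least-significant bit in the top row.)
Codeword c = d · G (mod 2), d = 11110110110:
  c[0] = d·G[:,0] = (11110110110)·(11011010101) mod 2 = 1+1+0+1+0+0+1+0+1+0+0 mod 2 = 1
  c[1] = d·G[:,1] = (11110110110)·(10110110011) mod 2 = 1+0+1+1+0+1+1+0+0+1+0 mod 2 = 0
  c[2] = d·G[:,2] = (11110110110)·(10000000000) mod 2 = 1+0+0+0+0+0+0+0+0+0+0 mod 2 = 1
  c[3] = d·G[:,3] = (11110110110)·(01110001111) mod 2 = 0+1+1+1+0+0+0+0+1+1+0 mod 2 = 1
  c[4] = d·G[:,4] = (11110110110)·(01000000000) mod 2 = 0+1+0+0+0+0+0+0+0+0+0 mod 2 = 1
  c[5] = d·G[:,5] = (11110110110)·(00100000000) mod 2 = 0+0+1+0+0+0+0+0+0+0+0 mod 2 = 1
  c[6] = d·G[:,6] = (11110110110)·(00010000000) mod 2 = 0+0+0+1+0+0+0+0+0+0+0 mod 2 = 1
  c[7] = d·G[:,7] = (11110110110)·(00001111111) mod 2 = 0+0+0+0+0+1+1+0+1+1+0 mod 2 = 0
  c[8] = d·G[:,8] = (11110110110)·(00001000000) mod 2 = 0+0+0+0+0+0+0+0+0+0+0 mod 2 = 0
  c[9] = d·G[:,9] = (11110110110)·(00000100000) mod 2 = 0+0+0+0+0+1+0+0+0+0+0 mod 2 = 1
  c[10] = d·G[:,10] = (11110110110)·(00000010000) mod 2 = 0+0+0+0+0+0+1+0+0+0+0 mod 2 = 1
  c[11] = d·G[:,11] = (11110110110)·(00000001000) mod 2 = 0+0+0+0+0+0+0+0+0+0+0 mod 2 = 0
  c[12] = d·G[:,12] = (11110110110)·(00000000100) mod 2 = 0+0+0+0+0+0+0+0+1+0+0 mod 2 = 1
  c[13] = d·G[:,13] = (11110110110)·(00000000010) mod 2 = 0+0+0+0+0+0+0+0+0+1+0 mod 2 = 1
  c[14] = d·G[:,14] = (11110110110)·(00000000001) mod 2 = 0+0+0+0+0+0+0+0+0+0+0 mod 2 = 0
Codeword = 101111100110110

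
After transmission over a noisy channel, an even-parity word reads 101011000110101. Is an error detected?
Sum of received bits: 1+0+1+0+1+1+0+0+0+1+1+0+1+0+1 = 8; 8 mod 2 = 0. Result is 0 → no error detected.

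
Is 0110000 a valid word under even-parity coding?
Sum of all bits: 0+1+1+0+0+0+0 = 2; 2 mod 2 = 0. Result is 0 → valid parity.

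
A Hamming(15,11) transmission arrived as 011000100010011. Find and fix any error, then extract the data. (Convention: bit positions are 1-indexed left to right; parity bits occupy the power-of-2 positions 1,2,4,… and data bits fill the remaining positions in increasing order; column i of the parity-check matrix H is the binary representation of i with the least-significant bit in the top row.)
Syndrome s = H · r^T (mod 2), r = 011000100010011:
  s[0] = (101010101010101)·(011000100010011) mod 2 = 0+0+1+0+0+0+1+0+0+0+1+0+0+0+1 mod 2 = 0
  s[1] = (011001100110011)·(011000100010011) mod 2 = 0+1+1+0+0+0+1+0+0+0+1+0+0+1+1 mod 2 = 0
  s[2] = (000111100001111)·(011000100010011) mod 2 = 0+0+0+0+0+0+1+0+0+0+0+0+0+1+1 mod 2 = 1
  s[3] = (000000011111111)·(011000100010011) mod 2 = 0+0+0+0+0+0+0+0+0+0+1+0+0+1+1 mod 2 = 1
Syndrome = 0011
Column 12 of H equals this syndrome → error at bit 12 (1-indexed).
Flip bit 12: 011000100010011 → 011000100011011
Extract data bits at positions {3,5,6,7,9,10,11,12,13,14,15}: 10010011011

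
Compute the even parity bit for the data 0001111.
Sum of data bits: 0+0+0+1+1+1+1 = 4.
4 mod 2 = 0, so parity bit = 0.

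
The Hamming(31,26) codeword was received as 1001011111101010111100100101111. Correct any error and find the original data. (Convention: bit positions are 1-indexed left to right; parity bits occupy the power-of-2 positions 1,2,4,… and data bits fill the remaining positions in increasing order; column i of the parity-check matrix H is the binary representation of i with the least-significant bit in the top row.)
Syndrome s = H · r^T (mod 2), r = 1001011111101010111100100101111:
  s[0] = (1010101010101010101010101010101)·(1001011111101010111100100101111) mod 2 = 1+0+0+0+0+0+1+0+1+0+1+0+1+0+1+0+1+0+1+0+0+0+1+0+0+0+0+0+1+0+1 mod 2 = 1
  s[1] = (0110011001100110011001100110011)·(1001011111101010111100100101111) mod 2 = 0+0+0+0+0+1+1+0+0+1+1+0+0+0+1+0+0+1+1+0+0+0+1+0+0+1+0+0+0+1+1 mod 2 = 1
  s[2] = (0001111000011110000111100001111)·(1001011111101010111100100101111) mod 2 = 0+0+0+1+0+1+1+0+0+0+0+0+1+0+1+0+0+0+0+1+0+0+1+0+0+0+0+1+1+1+1 mod 2 = 1
  s[3] = (0000000111111110000000011111111)·(1001011111101010111100100101111) mod 2 = 0+0+0+0+0+0+0+1+1+1+1+0+1+0+1+0+0+0+0+0+0+0+0+0+0+1+0+1+1+1+1 mod 2 = 1
  s[4] = (0000000000000001111111111111111)·(1001011111101010111100100101111) mod 2 = 0+0+0+0+0+0+0+0+0+0+0+0+0+0+0+0+1+1+1+1+0+0+1+0+0+1+0+1+1+1+1 mod 2 = 0
Syndrome = 11110
Column 15 of H equals this syndrome → error at bit 15 (1-indexed).
Flip bit 15: 1001011111101010111100100101111 → 1001011111101000111100100101111
Extract data bits at positions {3,5,6,7,9,10,11,12,13,14,15,17,18,19,20,21,22,23,24,25,26,27,28,29,30,31}: 00111110100111100100101111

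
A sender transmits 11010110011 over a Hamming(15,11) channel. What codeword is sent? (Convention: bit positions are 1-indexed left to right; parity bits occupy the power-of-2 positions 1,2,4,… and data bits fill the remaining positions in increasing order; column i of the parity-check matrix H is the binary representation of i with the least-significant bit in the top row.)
Codeword c = d · G (mod 2), d = 11010110011:
  c[0] = d·G[:,0] = (11010110011)·(11011010101) mod 2 = 1+1+0+1+0+0+1+0+0+0+1 mod 2 = 1
  c[1] = d·G[:,1] = (11010110011)·(10110110011) mod 2 = 1+0+0+1+0+1+1+0+0+1+1 mod 2 = 0
  c[2] = d·G[:,2] = (11010110011)·(10000000000) mod 2 = 1+0+0+0+0+0+0+0+0+0+0 mod 2 = 1
  c[3] = d·G[:,3] = (11010110011)·(01110001111) mod 2 = 0+1+0+1+0+0+0+0+0+1+1 mod 2 = 0
  c[4] = d·G[:,4] = (11010110011)·(01000000000) mod 2 = 0+1+0+0+0+0+0+0+0+0+0 mod 2 = 1
  c[5] = d·G[:,5] = (11010110011)·(00100000000) mod 2 = 0+0+0+0+0+0+0+0+0+0+0 mod 2 = 0
  c[6] = d·G[:,6] = (11010110011)·(00010000000) mod 2 = 0+0+0+1+0+0+0+0+0+0+0 mod 2 = 1
  c[7] = d·G[:,7] = (11010110011)·(00001111111) mod 2 = 0+0+0+0+0+1+1+0+0+1+1 mod 2 = 0
  c[8] = d·G[:,8] = (11010110011)·(00001000000) mod 2 = 0+0+0+0+0+0+0+0+0+0+0 mod 2 = 0
  c[9] = d·G[:,9] = (11010110011)·(00000100000) mod 2 = 0+0+0+0+0+1+0+0+0+0+0 mod 2 = 1
  c[10] = d·G[:,10] = (11010110011)·(00000010000) mod 2 = 0+0+0+0+0+0+1+0+0+0+0 mod 2 = 1
  c[11] = d·G[:,11] = (11010110011)·(00000001000) mod 2 = 0+0+0+0+0+0+0+0+0+0+0 mod 2 = 0
  c[12] = d·G[:,12] = (11010110011)·(00000000100) mod 2 = 0+0+0+0+0+0+0+0+0+0+0 mod 2 = 0
  c[13] = d·G[:,13] = (11010110011)·(00000000010) mod 2 = 0+0+0+0+0+0+0+0+0+1+0 mod 2 = 1
  c[14] = d·G[:,14] = (11010110011)·(00000000001) mod 2 = 0+0+0+0+0+0+0+0+0+0+1 mod 2 = 1
Codeword = 101010100110011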